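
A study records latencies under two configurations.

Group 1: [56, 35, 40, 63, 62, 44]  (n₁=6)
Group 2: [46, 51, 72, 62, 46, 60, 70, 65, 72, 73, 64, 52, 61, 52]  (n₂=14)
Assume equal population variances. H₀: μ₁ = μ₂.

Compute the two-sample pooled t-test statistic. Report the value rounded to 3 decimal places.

x̄₁=50.000, s₁=11.916, n₁=6
x̄₂=60.429, s₂=9.613, n₂=14
s_p² = [5·11.916² + 13·9.613²]/18 = 106.1905
SE = √(s_p²·(1/6+1/14)) = 5.0283
t = (50.000−60.429)/5.0283 = -2.0740
df = 18

test statistic = -2.074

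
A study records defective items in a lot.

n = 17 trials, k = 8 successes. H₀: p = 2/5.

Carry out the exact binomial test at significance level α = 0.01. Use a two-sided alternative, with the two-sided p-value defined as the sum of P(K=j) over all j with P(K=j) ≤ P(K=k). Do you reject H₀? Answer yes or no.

reject H₀: no

Exact binomial: n=17, k=8, p₀=2/5=0.4000
P(X=j) = C(n,j)·p₀^j·(1−p₀)^(n−j); p = Σ P(X=j) over j with P(X=j) ≤ P(X=8)
p-value (two-sided) = 0.62342
At α=0.01: p ≥ α → fail to reject H₀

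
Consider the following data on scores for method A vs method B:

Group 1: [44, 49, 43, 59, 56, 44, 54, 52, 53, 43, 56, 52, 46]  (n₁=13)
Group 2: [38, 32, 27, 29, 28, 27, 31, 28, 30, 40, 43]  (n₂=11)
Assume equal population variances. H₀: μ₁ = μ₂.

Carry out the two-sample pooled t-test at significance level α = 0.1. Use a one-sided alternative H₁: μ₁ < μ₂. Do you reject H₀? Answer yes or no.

x̄₁=50.077, s₁=5.575, n₁=13
x̄₂=32.091, s₂=5.629, n₂=11
s_p² = [12·5.575² + 10·5.629²]/22 = 31.3560
SE = √(s_p²·(1/13+1/11)) = 2.2940
t = (50.077−32.091)/2.2940 = 7.8404
df = 22
p-value (one-sided, H₁ less) = 1.00000
At α=0.1: p ≥ α → fail to reject H₀

reject H₀: no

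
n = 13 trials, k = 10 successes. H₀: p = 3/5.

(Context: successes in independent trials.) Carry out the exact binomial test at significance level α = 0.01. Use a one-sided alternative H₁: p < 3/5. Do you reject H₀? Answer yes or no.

reject H₀: no

Exact binomial: n=13, k=10, p₀=3/5=0.6000
P(X≤10) from Σ C(n,i)·p₀^i·(1−p₀)^(n−i)
p-value (one-sided, H₁ less) = 0.94210
At α=0.01: p ≥ α → fail to reject H₀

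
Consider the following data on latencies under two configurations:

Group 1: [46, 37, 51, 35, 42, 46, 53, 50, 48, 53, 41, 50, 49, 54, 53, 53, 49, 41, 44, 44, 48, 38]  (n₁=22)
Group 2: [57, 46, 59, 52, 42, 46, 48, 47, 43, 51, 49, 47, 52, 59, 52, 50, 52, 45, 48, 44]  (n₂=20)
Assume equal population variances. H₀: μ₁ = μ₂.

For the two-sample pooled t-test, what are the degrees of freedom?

degrees of freedom = 40

df = n₁ + n₂ − 2 = 22 + 20 − 2 = 40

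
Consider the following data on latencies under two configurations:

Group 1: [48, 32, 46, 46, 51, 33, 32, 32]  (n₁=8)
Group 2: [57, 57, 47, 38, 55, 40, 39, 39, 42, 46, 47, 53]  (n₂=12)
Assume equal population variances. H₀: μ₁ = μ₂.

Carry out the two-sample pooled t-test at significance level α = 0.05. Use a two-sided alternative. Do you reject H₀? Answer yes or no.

reject H₀: no

x̄₁=40.000, s₁=8.435, n₁=8
x̄₂=46.667, s₂=7.278, n₂=12
s_p² = [7·8.435² + 11·7.278²]/18 = 60.0370
SE = √(s_p²·(1/8+1/12)) = 3.5366
t = (40.000−46.667)/3.5366 = -1.8850
df = 18
p-value (two-sided) = 0.07567
At α=0.05: p ≥ α → fail to reject H₀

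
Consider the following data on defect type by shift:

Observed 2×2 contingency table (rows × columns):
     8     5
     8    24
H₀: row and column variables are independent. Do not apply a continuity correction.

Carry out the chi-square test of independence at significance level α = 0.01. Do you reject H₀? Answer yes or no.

Row totals [13, 32], col totals [16, 29], n=45
χ² = (8−4.62)²/4.62 + (5−8.38)²/8.38 + (8−11.38)²/11.38 + (24−20.62)²/20.62 = 5.3863
df = 1
p-value (upper-tail) = 0.02030
At α=0.01: p ≥ α → fail to reject H₀

reject H₀: no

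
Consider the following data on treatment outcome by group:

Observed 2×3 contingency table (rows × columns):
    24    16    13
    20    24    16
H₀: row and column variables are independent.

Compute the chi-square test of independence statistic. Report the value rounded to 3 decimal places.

test statistic = 1.847

Row totals [53, 60], col totals [44, 40, 29], n=113
χ² = (24−20.64)²/20.64 + (16−18.76)²/18.76 + (13−13.60)²/13.60 + (20−23.36)²/23.36 + (24−21.24)²/21.24 + (16−15.40)²/15.40 = 1.8474
df = 2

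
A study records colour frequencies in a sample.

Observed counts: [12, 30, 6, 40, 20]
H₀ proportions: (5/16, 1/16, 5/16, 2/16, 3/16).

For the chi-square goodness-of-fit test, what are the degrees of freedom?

degrees of freedom = 4

df = k − 1 = 5 − 1 = 4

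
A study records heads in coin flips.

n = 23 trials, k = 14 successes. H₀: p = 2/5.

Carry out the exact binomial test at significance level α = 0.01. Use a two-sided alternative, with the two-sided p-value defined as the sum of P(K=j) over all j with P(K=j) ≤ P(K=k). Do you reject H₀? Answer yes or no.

reject H₀: no

Exact binomial: n=23, k=14, p₀=2/5=0.4000
P(X=j) = C(n,j)·p₀^j·(1−p₀)^(n−j); p = Σ P(X=j) over j with P(X=j) ≤ P(X=14)
p-value (two-sided) = 0.05390
At α=0.01: p ≥ α → fail to reject H₀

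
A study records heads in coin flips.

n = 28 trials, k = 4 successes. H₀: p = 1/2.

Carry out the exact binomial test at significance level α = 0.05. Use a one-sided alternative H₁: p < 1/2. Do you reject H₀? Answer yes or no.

Exact binomial: n=28, k=4, p₀=1/2=0.5000
P(X≤4) from Σ C(n,i)·p₀^i·(1−p₀)^(n−i)
p-value (one-sided, H₁ less) = 0.00009
At α=0.05: p < α → reject H₀

reject H₀: yes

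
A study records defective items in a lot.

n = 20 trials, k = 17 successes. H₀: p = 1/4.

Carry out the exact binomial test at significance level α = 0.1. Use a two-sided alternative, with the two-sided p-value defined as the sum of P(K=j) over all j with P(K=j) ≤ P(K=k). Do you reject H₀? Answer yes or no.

reject H₀: yes

Exact binomial: n=20, k=17, p₀=1/4=0.2500
P(X=j) = C(n,j)·p₀^j·(1−p₀)^(n−j); p = Σ P(X=j) over j with P(X=j) ≤ P(X=17)
p-value (two-sided) = 0.00000
At α=0.1: p < α → reject H₀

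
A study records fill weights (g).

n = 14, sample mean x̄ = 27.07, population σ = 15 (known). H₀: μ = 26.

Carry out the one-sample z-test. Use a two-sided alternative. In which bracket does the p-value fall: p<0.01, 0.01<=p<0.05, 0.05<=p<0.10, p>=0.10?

SE = σ/√n = 15/√14 = 4.0089
z = (x̄−μ₀)/SE = (27.07−26)/4.0089 = 0.2669
p-value (two-sided) = 0.78954
→ bracket: p>=0.10

p-value bracket: p>=0.10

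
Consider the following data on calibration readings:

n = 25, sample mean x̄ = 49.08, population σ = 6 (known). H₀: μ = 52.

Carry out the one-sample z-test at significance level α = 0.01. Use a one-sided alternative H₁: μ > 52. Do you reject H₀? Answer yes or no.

reject H₀: no

SE = σ/√n = 6/√25 = 1.2000
z = (x̄−μ₀)/SE = (49.08−52)/1.2000 = -2.4333
p-value (one-sided, H₁ greater) = 0.99252
At α=0.01: p ≥ α → fail to reject H₀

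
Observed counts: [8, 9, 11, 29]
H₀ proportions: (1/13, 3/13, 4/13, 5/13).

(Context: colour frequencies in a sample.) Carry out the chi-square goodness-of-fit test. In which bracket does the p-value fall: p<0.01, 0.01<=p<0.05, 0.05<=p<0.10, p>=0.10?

p-value bracket: 0.01<=p<0.05

n = 57; E_i = n·p_i = [4.38, 13.15, 17.54, 21.92]
χ² = (8−4.38)²/4.38 + (9−13.15)²/13.15 + (11−17.54)²/17.54 + (29−21.92)²/21.92 = 9.0149
df = 3
p-value (upper-tail) = 0.02909
→ bracket: 0.01<=p<0.05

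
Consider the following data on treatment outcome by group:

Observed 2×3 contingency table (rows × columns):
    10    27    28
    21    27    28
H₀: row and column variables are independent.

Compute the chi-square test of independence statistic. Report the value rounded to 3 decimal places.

Row totals [65, 76], col totals [31, 54, 56], n=141
χ² = (10−14.29)²/14.29 + (27−24.89)²/24.89 + (28−25.82)²/25.82 + (21−16.71)²/16.71 + (27−29.11)²/29.11 + (28−30.18)²/30.18 = 3.0637
df = 2

test statistic = 3.064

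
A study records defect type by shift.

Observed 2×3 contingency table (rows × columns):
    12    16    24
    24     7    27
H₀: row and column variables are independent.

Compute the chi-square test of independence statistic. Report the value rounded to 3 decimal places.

test statistic = 7.393

Row totals [52, 58], col totals [36, 23, 51], n=110
χ² = (12−17.02)²/17.02 + (16−10.87)²/10.87 + (24−24.11)²/24.11 + (24−18.98)²/18.98 + (7−12.13)²/12.13 + (27−26.89)²/26.89 = 7.3929
df = 2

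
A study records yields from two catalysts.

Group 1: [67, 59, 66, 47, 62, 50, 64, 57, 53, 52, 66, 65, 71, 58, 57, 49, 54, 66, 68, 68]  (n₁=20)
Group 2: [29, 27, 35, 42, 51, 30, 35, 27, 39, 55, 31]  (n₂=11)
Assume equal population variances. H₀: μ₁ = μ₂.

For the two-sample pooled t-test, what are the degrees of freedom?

degrees of freedom = 29

df = n₁ + n₂ − 2 = 20 + 11 − 2 = 29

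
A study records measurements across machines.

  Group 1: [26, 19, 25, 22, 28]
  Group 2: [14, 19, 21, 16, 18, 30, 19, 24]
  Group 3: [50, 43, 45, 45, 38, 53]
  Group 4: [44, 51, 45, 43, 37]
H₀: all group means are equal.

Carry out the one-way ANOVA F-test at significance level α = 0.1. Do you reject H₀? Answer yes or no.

Group means [24.00, 20.12, 45.67, 44.00], grand mean 32.292
SSB = Σnᵢ(x̄ᵢ−x̄)² = 3286.750; SSW = ΣΣ(x−x̄ᵢ)² = 464.208
MSB = 3286.750/3 = 1095.5833; MSW = 464.208/20 = 23.2104
F = MSB/MSW = 47.2022
df = (3, 20)
p-value (upper-tail) = 0.00000
At α=0.1: p < α → reject H₀

reject H₀: yes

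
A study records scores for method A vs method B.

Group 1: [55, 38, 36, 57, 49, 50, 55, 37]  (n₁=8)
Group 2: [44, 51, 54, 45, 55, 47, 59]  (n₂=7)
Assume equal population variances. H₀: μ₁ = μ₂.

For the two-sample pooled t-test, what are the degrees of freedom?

df = n₁ + n₂ − 2 = 8 + 7 − 2 = 13

degrees of freedom = 13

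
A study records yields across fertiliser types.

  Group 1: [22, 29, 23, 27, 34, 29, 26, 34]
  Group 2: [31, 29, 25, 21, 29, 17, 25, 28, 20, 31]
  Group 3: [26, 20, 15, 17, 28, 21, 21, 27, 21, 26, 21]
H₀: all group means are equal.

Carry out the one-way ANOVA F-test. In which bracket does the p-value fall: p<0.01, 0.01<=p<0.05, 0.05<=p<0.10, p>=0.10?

p-value bracket: 0.01<=p<0.05

Group means [28.00, 25.60, 22.09], grand mean 24.931
SSB = Σnᵢ(x̄ᵢ−x̄)² = 168.553; SSW = ΣΣ(x−x̄ᵢ)² = 529.309
MSB = 168.553/2 = 84.2765; MSW = 529.309/26 = 20.3580
F = MSB/MSW = 4.1397
df = (2, 26)
p-value (upper-tail) = 0.02749
→ bracket: 0.01<=p<0.05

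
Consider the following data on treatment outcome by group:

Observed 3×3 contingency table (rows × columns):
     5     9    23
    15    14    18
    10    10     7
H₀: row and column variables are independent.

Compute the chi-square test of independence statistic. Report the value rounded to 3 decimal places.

test statistic = 9.966

Row totals [37, 47, 27], col totals [30, 33, 48], n=111
χ² = (5−10.00)²/10.00 + (9−11.00)²/11.00 + (23−16.00)²/16.00 + (15−12.70)²/12.70 + (14−13.97)²/13.97 + (18−20.32)²/20.32 + (10−7.30)²/7.30 + (10−8.03)²/8.03 + (7−11.68)²/11.68 = 9.9658
df = 4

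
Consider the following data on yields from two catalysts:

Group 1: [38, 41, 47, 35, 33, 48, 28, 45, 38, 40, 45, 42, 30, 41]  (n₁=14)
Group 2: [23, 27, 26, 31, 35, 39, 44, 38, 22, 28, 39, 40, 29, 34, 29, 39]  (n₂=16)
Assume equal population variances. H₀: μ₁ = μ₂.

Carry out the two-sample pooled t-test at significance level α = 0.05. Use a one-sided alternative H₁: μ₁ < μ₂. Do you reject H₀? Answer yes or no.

x̄₁=39.357, s₁=6.134, n₁=14
x̄₂=32.688, s₂=6.700, n₂=16
s_p² = [13·6.134² + 15·6.700²]/28 = 41.5233
SE = √(s_p²·(1/14+1/16)) = 2.3582
t = (39.357−32.688)/2.3582 = 2.8283
df = 28
p-value (one-sided, H₁ less) = 0.99572
At α=0.05: p ≥ α → fail to reject H₀

reject H₀: no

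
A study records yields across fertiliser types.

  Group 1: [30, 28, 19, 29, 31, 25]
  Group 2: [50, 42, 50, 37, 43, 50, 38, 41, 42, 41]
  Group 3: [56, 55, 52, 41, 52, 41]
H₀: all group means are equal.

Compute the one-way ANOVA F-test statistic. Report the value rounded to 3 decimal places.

test statistic = 29.054

Group means [27.00, 43.40, 49.50], grand mean 40.591
SSB = Σnᵢ(x̄ᵢ−x̄)² = 1663.418; SSW = ΣΣ(x−x̄ᵢ)² = 543.900
MSB = 1663.418/2 = 831.7091; MSW = 543.900/19 = 28.6263
F = MSB/MSW = 29.0540
df = (2, 19)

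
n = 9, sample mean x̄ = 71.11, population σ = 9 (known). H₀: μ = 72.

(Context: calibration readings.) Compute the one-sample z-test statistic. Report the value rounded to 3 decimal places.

SE = σ/√n = 9/√9 = 3.0000
z = (x̄−μ₀)/SE = (71.11−72)/3.0000 = -0.2967

test statistic = -0.297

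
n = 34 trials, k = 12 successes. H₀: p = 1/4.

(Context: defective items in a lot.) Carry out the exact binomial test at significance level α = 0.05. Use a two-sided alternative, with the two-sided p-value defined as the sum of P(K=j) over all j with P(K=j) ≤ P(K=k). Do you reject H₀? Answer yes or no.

reject H₀: no

Exact binomial: n=34, k=12, p₀=1/4=0.2500
P(X=j) = C(n,j)·p₀^j·(1−p₀)^(n−j); p = Σ P(X=j) over j with P(X=j) ≤ P(X=12)
p-value (two-sided) = 0.16839
At α=0.05: p ≥ α → fail to reject H₀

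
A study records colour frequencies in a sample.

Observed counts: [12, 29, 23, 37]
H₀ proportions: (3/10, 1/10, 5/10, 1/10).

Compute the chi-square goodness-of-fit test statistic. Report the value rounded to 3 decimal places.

n = 101; E_i = n·p_i = [30.30, 10.10, 50.50, 10.10]
χ² = (12−30.30)²/30.30 + (29−10.10)²/10.10 + (23−50.50)²/50.50 + (37−10.10)²/10.10 = 133.0396
df = 3

test statistic = 133.040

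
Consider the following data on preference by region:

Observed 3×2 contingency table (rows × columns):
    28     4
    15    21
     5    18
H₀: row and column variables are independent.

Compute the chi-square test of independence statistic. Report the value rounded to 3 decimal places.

test statistic = 26.152

Row totals [32, 36, 23], col totals [48, 43], n=91
χ² = (28−16.88)²/16.88 + (4−15.12)²/15.12 + (15−18.99)²/18.99 + (21−17.01)²/17.01 + (5−12.13)²/12.13 + (18−10.87)²/10.87 = 26.1521
df = 2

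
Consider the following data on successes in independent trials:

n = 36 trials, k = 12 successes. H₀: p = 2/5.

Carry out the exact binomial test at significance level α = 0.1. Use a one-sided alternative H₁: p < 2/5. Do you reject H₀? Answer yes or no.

reject H₀: no

Exact binomial: n=36, k=12, p₀=2/5=0.4000
P(X≤12) from Σ C(n,i)·p₀^i·(1−p₀)^(n−i)
p-value (one-sided, H₁ less) = 0.26151
At α=0.1: p ≥ α → fail to reject H₀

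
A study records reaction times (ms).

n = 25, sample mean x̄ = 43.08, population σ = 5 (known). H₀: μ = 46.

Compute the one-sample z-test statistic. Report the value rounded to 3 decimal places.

SE = σ/√n = 5/√25 = 1.0000
z = (x̄−μ₀)/SE = (43.08−46)/1.0000 = -2.9200

test statistic = -2.920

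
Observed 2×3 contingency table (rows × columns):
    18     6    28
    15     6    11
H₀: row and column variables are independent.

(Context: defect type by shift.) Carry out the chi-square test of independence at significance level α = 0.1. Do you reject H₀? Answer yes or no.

reject H₀: no

Row totals [52, 32], col totals [33, 12, 39], n=84
χ² = (18−20.43)²/20.43 + (6−7.43)²/7.43 + (28−24.14)²/24.14 + (15−12.57)²/12.57 + (6−4.57)²/4.57 + (11−14.86)²/14.86 = 3.0966
df = 2
p-value (upper-tail) = 0.21261
At α=0.1: p ≥ α → fail to reject H₀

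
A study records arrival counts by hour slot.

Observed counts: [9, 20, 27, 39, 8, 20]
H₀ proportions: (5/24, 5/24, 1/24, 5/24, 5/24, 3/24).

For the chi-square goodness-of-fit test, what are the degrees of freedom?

df = k − 1 = 6 − 1 = 5

degrees of freedom = 5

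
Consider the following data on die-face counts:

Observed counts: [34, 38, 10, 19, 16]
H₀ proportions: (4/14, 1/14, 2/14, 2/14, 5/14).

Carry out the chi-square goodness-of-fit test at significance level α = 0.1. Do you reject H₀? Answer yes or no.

n = 117; E_i = n·p_i = [33.43, 8.36, 16.71, 16.71, 41.79]
χ² = (34−33.43)²/33.43 + (38−8.36)²/8.36 + (10−16.71)²/16.71 + (19−16.71)²/16.71 + (16−41.79)²/41.79 = 124.0752
df = 4
p-value (upper-tail) = 0.00000
At α=0.1: p < α → reject H₀

reject H₀: yes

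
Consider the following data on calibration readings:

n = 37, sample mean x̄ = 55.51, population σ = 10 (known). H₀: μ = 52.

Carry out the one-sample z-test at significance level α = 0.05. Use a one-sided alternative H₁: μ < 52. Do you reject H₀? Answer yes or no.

reject H₀: no

SE = σ/√n = 10/√37 = 1.6440
z = (x̄−μ₀)/SE = (55.51−52)/1.6440 = 2.1350
p-value (one-sided, H₁ less) = 0.98362
At α=0.05: p ≥ α → fail to reject H₀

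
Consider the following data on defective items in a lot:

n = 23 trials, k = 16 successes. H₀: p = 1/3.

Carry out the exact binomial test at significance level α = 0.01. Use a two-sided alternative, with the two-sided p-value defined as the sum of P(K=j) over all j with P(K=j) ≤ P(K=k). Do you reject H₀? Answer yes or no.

reject H₀: yes

Exact binomial: n=23, k=16, p₀=1/3=0.3333
P(X=j) = C(n,j)·p₀^j·(1−p₀)^(n−j); p = Σ P(X=j) over j with P(X=j) ≤ P(X=16)
p-value (two-sided) = 0.00050
At α=0.01: p < α → reject H₀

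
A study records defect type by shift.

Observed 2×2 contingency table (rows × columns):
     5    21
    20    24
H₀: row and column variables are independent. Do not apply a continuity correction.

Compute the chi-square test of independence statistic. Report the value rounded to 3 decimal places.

Row totals [26, 44], col totals [25, 45], n=70
χ² = (5−9.29)²/9.29 + (21−16.71)²/16.71 + (20−15.71)²/15.71 + (24−28.29)²/28.29 = 4.8951
df = 1

test statistic = 4.895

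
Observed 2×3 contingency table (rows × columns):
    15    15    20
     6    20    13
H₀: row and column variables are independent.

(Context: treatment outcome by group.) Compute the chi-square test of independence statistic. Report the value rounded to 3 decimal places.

Row totals [50, 39], col totals [21, 35, 33], n=89
χ² = (15−11.80)²/11.80 + (15−19.66)²/19.66 + (20−18.54)²/18.54 + (6−9.20)²/9.20 + (20−15.34)²/15.34 + (13−14.46)²/14.46 = 4.7696
df = 2

test statistic = 4.770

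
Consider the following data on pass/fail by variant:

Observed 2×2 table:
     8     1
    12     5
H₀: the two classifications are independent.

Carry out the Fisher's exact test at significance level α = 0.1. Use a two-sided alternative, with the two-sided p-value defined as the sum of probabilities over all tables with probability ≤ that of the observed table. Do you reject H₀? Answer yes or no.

Margins: r₁=9, r₂=17, c₁=20, c₂=6, n=26
p_obs = C(9,8)·C(17,12)/C(26,20); sum pmf over tables with pmf ≤ p_obs
p-value (two-sided) = 0.37975
At α=0.1: p ≥ α → fail to reject H₀

reject H₀: no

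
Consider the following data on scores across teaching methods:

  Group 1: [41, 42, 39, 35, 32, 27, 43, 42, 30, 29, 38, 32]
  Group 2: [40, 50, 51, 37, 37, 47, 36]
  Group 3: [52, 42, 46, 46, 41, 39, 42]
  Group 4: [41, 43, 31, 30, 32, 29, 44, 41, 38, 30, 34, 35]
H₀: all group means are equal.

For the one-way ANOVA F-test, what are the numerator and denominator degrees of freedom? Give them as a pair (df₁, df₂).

degrees of freedom = [3, 34]

k = 4 groups, N = 38 total
df = (k−1, N−k) = (4−1, 38−4) = (3, 34)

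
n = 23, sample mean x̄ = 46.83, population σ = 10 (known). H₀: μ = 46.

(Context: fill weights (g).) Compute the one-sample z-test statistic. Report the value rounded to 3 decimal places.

test statistic = 0.398

SE = σ/√n = 10/√23 = 2.0851
z = (x̄−μ₀)/SE = (46.83−46)/2.0851 = 0.3981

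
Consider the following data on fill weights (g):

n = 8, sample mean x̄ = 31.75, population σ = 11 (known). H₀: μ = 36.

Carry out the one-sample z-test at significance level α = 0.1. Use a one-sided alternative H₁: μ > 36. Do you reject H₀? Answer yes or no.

reject H₀: no

SE = σ/√n = 11/√8 = 3.8891
z = (x̄−μ₀)/SE = (31.75−36)/3.8891 = -1.0928
p-value (one-sided, H₁ greater) = 0.86276
At α=0.1: p ≥ α → fail to reject H₀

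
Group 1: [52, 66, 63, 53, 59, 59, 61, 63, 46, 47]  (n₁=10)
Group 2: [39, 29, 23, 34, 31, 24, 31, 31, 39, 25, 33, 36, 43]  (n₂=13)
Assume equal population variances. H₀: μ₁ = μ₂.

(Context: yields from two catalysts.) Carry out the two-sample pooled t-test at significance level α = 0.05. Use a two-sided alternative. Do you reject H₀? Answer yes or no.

reject H₀: yes

x̄₁=56.900, s₁=6.983, n₁=10
x̄₂=32.154, s₂=6.094, n₂=13
s_p² = [9·6.983² + 12·6.094²]/21 = 42.1234
SE = √(s_p²·(1/10+1/13)) = 2.7299
t = (56.900−32.154)/2.7299 = 9.0647
df = 21
p-value (two-sided) = 0.00000
At α=0.05: p < α → reject H₀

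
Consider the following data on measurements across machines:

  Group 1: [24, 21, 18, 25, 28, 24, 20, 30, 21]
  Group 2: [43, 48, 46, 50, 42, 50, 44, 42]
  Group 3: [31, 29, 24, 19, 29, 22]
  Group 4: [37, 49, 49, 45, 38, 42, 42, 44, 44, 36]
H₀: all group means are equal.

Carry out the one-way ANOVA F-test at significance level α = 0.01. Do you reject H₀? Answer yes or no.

Group means [23.44, 45.62, 25.67, 42.60], grand mean 35.030
SSB = Σnᵢ(x̄ᵢ−x̄)² = 3205.139; SSW = ΣΣ(x−x̄ᵢ)² = 499.831
MSB = 3205.139/3 = 1068.3797; MSW = 499.831/29 = 17.2355
F = MSB/MSW = 61.9870
df = (3, 29)
p-value (upper-tail) = 0.00000
At α=0.01: p < α → reject H₀

reject H₀: yes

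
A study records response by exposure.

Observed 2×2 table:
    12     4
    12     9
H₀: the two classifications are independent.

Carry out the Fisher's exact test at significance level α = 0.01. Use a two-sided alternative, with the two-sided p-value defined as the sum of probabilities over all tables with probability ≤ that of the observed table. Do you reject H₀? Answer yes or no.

Margins: r₁=16, r₂=21, c₁=24, c₂=13, n=37
p_obs = C(16,12)·C(21,12)/C(37,24); sum pmf over tables with pmf ≤ p_obs
p-value (two-sided) = 0.31486
At α=0.01: p ≥ α → fail to reject H₀

reject H₀: no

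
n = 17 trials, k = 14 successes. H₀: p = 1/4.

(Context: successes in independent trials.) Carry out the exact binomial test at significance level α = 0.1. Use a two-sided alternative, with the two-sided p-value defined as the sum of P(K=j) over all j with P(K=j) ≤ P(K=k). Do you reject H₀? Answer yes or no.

Exact binomial: n=17, k=14, p₀=1/4=0.2500
P(X=j) = C(n,j)·p₀^j·(1−p₀)^(n−j); p = Σ P(X=j) over j with P(X=j) ≤ P(X=14)
p-value (two-sided) = 0.00000
At α=0.1: p < α → reject H₀

reject H₀: yes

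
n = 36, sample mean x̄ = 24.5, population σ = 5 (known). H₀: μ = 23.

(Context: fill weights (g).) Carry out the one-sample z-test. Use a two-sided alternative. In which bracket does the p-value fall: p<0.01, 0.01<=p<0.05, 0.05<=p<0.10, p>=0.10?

p-value bracket: 0.05<=p<0.10

SE = σ/√n = 5/√36 = 0.8333
z = (x̄−μ₀)/SE = (24.5−23)/0.8333 = 1.8000
p-value (two-sided) = 0.07186
→ bracket: 0.05<=p<0.10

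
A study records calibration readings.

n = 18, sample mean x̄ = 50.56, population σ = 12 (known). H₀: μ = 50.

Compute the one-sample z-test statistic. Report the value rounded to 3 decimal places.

test statistic = 0.198

SE = σ/√n = 12/√18 = 2.8284
z = (x̄−μ₀)/SE = (50.56−50)/2.8284 = 0.1980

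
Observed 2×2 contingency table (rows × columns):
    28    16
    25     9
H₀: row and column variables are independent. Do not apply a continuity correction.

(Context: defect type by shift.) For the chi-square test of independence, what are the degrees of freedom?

df = (r−1)(c−1) = (2−1)·(2−1) = 1

degrees of freedom = 1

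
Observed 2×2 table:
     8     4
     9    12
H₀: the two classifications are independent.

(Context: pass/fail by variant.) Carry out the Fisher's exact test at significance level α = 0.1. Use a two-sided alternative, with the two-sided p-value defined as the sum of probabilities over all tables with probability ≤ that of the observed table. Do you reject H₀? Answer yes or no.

Margins: r₁=12, r₂=21, c₁=17, c₂=16, n=33
p_obs = C(12,8)·C(21,9)/C(33,17); sum pmf over tables with pmf ≤ p_obs
p-value (two-sided) = 0.28175
At α=0.1: p ≥ α → fail to reject H₀

reject H₀: no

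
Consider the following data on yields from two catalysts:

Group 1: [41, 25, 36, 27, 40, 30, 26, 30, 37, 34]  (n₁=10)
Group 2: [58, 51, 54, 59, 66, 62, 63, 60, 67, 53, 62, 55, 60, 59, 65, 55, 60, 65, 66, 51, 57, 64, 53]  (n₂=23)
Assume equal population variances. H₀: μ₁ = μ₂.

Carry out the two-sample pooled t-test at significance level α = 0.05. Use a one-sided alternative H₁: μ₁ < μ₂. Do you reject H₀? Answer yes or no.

reject H₀: yes

x̄₁=32.600, s₁=5.816, n₁=10
x̄₂=59.348, s₂=5.024, n₂=23
s_p² = [9·5.816² + 22·5.024²]/31 = 27.7296
SE = √(s_p²·(1/10+1/23)) = 1.9946
t = (32.600−59.348)/1.9946 = -13.4098
df = 31
p-value (one-sided, H₁ less) = 0.00000
At α=0.05: p < α → reject H₀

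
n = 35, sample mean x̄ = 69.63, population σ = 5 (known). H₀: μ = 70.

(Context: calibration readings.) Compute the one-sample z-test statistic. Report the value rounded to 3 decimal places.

SE = σ/√n = 5/√35 = 0.8452
z = (x̄−μ₀)/SE = (69.63−70)/0.8452 = -0.4378

test statistic = -0.438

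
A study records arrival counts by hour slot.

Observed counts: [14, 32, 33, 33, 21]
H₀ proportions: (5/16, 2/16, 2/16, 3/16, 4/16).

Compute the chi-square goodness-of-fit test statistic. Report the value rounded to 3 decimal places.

n = 133; E_i = n·p_i = [41.56, 16.62, 16.62, 24.94, 33.25]
χ² = (14−41.56)²/41.56 + (32−16.62)²/16.62 + (33−16.62)²/16.62 + (33−24.94)²/24.94 + (21−33.25)²/33.25 = 55.7459
df = 4

test statistic = 55.746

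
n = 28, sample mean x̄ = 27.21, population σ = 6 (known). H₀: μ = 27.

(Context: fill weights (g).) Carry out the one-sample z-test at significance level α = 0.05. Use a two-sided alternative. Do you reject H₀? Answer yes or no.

SE = σ/√n = 6/√28 = 1.1339
z = (x̄−μ₀)/SE = (27.21−27)/1.1339 = 0.1852
p-value (two-sided) = 0.85307
At α=0.05: p ≥ α → fail to reject H₀

reject H₀: no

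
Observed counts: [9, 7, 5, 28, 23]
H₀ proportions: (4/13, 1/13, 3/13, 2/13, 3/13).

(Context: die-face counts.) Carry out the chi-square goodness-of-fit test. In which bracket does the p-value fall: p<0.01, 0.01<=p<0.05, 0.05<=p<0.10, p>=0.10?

n = 72; E_i = n·p_i = [22.15, 5.54, 16.62, 11.08, 16.62]
χ² = (9−22.15)²/22.15 + (7−5.54)²/5.54 + (5−16.62)²/16.62 + (28−11.08)²/11.08 + (23−16.62)²/16.62 = 44.6238
df = 4
p-value (upper-tail) = 0.00000
→ bracket: p<0.01

p-value bracket: p<0.01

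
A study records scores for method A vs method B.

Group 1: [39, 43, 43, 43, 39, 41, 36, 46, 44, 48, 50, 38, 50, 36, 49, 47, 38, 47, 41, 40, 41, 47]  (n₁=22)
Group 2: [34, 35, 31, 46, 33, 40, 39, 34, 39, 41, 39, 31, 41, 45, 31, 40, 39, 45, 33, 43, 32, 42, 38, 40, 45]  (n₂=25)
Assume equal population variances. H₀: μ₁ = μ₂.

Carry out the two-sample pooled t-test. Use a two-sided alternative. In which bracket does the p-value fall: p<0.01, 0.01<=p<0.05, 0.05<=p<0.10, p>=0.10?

p-value bracket: p<0.01

x̄₁=43.000, s₁=4.461, n₁=22
x̄₂=38.240, s₂=4.824, n₂=25
s_p² = [21·4.461² + 24·4.824²]/45 = 21.7013
SE = √(s_p²·(1/22+1/25)) = 1.3618
t = (43.000−38.240)/1.3618 = 3.4954
df = 45
p-value (two-sided) = 0.00108
→ bracket: p<0.01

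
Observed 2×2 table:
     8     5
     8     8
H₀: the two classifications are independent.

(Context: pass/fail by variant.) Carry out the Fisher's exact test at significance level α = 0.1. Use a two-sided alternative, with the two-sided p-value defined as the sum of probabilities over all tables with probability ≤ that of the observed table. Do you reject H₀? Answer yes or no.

Margins: r₁=13, r₂=16, c₁=16, c₂=13, n=29
p_obs = C(13,8)·C(16,8)/C(29,16); sum pmf over tables with pmf ≤ p_obs
p-value (two-sided) = 0.71073
At α=0.1: p ≥ α → fail to reject H₀

reject H₀: no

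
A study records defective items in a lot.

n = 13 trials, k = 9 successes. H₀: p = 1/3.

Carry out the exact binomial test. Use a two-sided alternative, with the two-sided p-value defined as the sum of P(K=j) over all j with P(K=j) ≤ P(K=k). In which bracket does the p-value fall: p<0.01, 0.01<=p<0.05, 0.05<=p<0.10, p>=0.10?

p-value bracket: 0.01<=p<0.05

Exact binomial: n=13, k=9, p₀=1/3=0.3333
P(X=j) = C(n,j)·p₀^j·(1−p₀)^(n−j); p = Σ P(X=j) over j with P(X=j) ≤ P(X=9)
p-value (two-sided) = 0.01396
→ bracket: 0.01<=p<0.05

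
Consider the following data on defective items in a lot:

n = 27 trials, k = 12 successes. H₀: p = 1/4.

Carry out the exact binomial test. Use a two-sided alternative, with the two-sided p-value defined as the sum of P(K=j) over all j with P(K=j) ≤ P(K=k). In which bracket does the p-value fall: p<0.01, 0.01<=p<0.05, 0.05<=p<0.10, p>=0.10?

Exact binomial: n=27, k=12, p₀=1/4=0.2500
P(X=j) = C(n,j)·p₀^j·(1−p₀)^(n−j); p = Σ P(X=j) over j with P(X=j) ≤ P(X=12)
p-value (two-sided) = 0.02586
→ bracket: 0.01<=p<0.05

p-value bracket: 0.01<=p<0.05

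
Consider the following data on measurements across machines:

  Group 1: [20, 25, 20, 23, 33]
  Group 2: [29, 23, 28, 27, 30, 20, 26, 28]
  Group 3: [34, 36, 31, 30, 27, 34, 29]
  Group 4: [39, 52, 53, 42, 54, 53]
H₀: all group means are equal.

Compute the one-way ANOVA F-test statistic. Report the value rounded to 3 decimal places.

Group means [24.20, 26.38, 31.57, 48.83], grand mean 32.538
SSB = Σnᵢ(x̄ᵢ−x̄)² = 2251.239; SSW = ΣΣ(x−x̄ᵢ)² = 469.223
MSB = 2251.239/3 = 750.4130; MSW = 469.223/22 = 21.3283
F = MSB/MSW = 35.1839
df = (3, 22)

test statistic = 35.184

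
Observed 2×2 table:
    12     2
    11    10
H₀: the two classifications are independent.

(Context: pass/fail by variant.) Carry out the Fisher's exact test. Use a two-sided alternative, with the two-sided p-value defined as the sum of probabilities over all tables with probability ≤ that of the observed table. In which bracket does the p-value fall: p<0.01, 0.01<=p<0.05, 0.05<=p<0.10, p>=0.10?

p-value bracket: 0.05<=p<0.10

Margins: r₁=14, r₂=21, c₁=23, c₂=12, n=35
p_obs = C(14,12)·C(21,11)/C(35,23); sum pmf over tables with pmf ≤ p_obs
p-value (two-sided) = 0.06973
→ bracket: 0.05<=p<0.10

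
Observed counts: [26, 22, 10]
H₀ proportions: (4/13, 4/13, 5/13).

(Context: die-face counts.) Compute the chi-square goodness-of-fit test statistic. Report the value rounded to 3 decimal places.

test statistic = 11.483

n = 58; E_i = n·p_i = [17.85, 17.85, 22.31]
χ² = (26−17.85)²/17.85 + (22−17.85)²/17.85 + (10−22.31)²/22.31 = 11.4828
df = 2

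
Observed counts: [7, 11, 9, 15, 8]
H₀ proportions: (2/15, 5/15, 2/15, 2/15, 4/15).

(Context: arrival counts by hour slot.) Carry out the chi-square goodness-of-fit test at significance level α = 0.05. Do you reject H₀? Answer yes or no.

n = 50; E_i = n·p_i = [6.67, 16.67, 6.67, 6.67, 13.33]
χ² = (7−6.67)²/6.67 + (11−16.67)²/16.67 + (9−6.67)²/6.67 + (15−6.67)²/6.67 + (8−13.33)²/13.33 = 15.3100
df = 4
p-value (upper-tail) = 0.00410
At α=0.05: p < α → reject H₀

reject H₀: yes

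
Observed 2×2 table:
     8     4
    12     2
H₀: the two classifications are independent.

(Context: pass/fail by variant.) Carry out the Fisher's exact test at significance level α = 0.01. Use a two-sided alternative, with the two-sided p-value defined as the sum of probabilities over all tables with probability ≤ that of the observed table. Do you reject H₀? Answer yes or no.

reject H₀: no

Margins: r₁=12, r₂=14, c₁=20, c₂=6, n=26
p_obs = C(12,8)·C(14,12)/C(26,20); sum pmf over tables with pmf ≤ p_obs
p-value (two-sided) = 0.36522
At α=0.01: p ≥ α → fail to reject H₀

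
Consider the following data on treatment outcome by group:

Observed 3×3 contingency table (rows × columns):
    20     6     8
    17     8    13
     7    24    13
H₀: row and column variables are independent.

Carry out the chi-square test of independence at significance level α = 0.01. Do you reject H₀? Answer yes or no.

Row totals [34, 38, 44], col totals [44, 38, 34], n=116
χ² = (20−12.90)²/12.90 + (6−11.14)²/11.14 + (8−9.97)²/9.97 + (17−14.41)²/14.41 + (8−12.45)²/12.45 + (13−11.14)²/11.14 + (7−16.69)²/16.69 + (24−14.41)²/14.41 + (13−12.90)²/12.90 = 21.0372
df = 4
p-value (upper-tail) = 0.00031
At α=0.01: p < α → reject H₀

reject H₀: yes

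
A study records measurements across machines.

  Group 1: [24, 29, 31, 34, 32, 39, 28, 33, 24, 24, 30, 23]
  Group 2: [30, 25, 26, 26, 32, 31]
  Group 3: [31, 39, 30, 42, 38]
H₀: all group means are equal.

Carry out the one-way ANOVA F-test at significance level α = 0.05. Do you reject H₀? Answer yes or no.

reject H₀: yes

Group means [29.25, 28.33, 36.00], grand mean 30.478
SSB = Σnᵢ(x̄ᵢ−x̄)² = 198.156; SSW = ΣΣ(x−x̄ᵢ)² = 421.583
MSB = 198.156/2 = 99.0779; MSW = 421.583/20 = 21.0792
F = MSB/MSW = 4.7003
df = (2, 20)
p-value (upper-tail) = 0.02122
At α=0.05: p < α → reject H₀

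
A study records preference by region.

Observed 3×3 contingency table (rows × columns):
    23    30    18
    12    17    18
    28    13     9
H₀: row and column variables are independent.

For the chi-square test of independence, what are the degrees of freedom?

df = (r−1)(c−1) = (3−1)·(3−1) = 4

degrees of freedom = 4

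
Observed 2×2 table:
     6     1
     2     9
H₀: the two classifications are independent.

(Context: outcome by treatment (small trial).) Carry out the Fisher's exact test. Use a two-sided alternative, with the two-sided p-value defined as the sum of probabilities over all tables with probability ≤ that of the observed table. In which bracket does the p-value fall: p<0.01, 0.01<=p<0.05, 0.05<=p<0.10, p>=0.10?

p-value bracket: 0.01<=p<0.05

Margins: r₁=7, r₂=11, c₁=8, c₂=10, n=18
p_obs = C(7,6)·C(11,2)/C(18,8); sum pmf over tables with pmf ≤ p_obs
p-value (two-sided) = 0.01282
→ bracket: 0.01<=p<0.05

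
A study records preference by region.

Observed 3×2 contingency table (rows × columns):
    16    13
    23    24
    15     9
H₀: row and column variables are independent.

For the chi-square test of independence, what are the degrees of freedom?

df = (r−1)(c−1) = (3−1)·(2−1) = 2

degrees of freedom = 2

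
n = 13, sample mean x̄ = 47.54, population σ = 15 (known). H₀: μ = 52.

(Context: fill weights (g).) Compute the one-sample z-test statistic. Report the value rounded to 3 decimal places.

test statistic = -1.072

SE = σ/√n = 15/√13 = 4.1603
z = (x̄−μ₀)/SE = (47.54−52)/4.1603 = -1.0721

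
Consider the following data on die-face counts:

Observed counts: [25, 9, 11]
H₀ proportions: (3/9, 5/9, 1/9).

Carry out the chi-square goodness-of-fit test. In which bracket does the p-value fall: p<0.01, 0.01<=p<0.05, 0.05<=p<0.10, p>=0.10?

n = 45; E_i = n·p_i = [15.00, 25.00, 5.00]
χ² = (25−15.00)²/15.00 + (9−25.00)²/25.00 + (11−5.00)²/5.00 = 24.1067
df = 2
p-value (upper-tail) = 0.00001
→ bracket: p<0.01

p-value bracket: p<0.01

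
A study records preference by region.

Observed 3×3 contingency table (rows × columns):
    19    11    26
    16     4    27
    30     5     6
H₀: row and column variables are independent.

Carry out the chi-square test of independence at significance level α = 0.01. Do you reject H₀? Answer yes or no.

Row totals [56, 47, 41], col totals [65, 20, 59], n=144
χ² = (19−25.28)²/25.28 + (11−7.78)²/7.78 + (26−22.94)²/22.94 + (16−21.22)²/21.22 + (4−6.53)²/6.53 + (27−19.26)²/19.26 + (30−18.51)²/18.51 + (5−5.69)²/5.69 + (6−16.80)²/16.80 = 22.8389
df = 4
p-value (upper-tail) = 0.00014
At α=0.01: p < α → reject H₀

reject H₀: yes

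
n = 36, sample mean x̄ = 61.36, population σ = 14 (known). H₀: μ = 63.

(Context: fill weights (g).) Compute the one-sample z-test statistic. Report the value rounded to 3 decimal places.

SE = σ/√n = 14/√36 = 2.3333
z = (x̄−μ₀)/SE = (61.36−63)/2.3333 = -0.7029

test statistic = -0.703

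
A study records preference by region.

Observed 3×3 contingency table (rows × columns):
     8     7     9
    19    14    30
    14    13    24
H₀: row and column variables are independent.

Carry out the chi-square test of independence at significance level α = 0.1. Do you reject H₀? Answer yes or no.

Row totals [24, 63, 51], col totals [41, 34, 63], n=138
χ² = (8−7.13)²/7.13 + (7−5.91)²/5.91 + (9−10.96)²/10.96 + (19−18.72)²/18.72 + (14−15.52)²/15.52 + (30−28.76)²/28.76 + (14−15.15)²/15.15 + (13−12.57)²/12.57 + (24−23.28)²/23.28 = 0.9868
df = 4
p-value (upper-tail) = 0.91179
At α=0.1: p ≥ α → fail to reject H₀

reject H₀: no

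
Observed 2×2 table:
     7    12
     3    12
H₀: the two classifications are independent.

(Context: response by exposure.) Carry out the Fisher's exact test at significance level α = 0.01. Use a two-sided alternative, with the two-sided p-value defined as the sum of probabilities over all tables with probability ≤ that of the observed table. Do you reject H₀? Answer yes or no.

Margins: r₁=19, r₂=15, c₁=10, c₂=24, n=34
p_obs = C(19,7)·C(15,3)/C(34,10); sum pmf over tables with pmf ≤ p_obs
p-value (two-sided) = 0.45127
At α=0.01: p ≥ α → fail to reject H₀

reject H₀: no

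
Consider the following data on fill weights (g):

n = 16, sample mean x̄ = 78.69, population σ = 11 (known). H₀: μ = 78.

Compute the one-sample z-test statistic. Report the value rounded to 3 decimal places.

test statistic = 0.251

SE = σ/√n = 11/√16 = 2.7500
z = (x̄−μ₀)/SE = (78.69−78)/2.7500 = 0.2509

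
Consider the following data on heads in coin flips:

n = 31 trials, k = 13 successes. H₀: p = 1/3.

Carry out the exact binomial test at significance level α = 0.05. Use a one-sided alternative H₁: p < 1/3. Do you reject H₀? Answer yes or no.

Exact binomial: n=31, k=13, p₀=1/3=0.3333
P(X≤13) from Σ C(n,i)·p₀^i·(1−p₀)^(n−i)
p-value (one-sided, H₁ less) = 0.88482
At α=0.05: p ≥ α → fail to reject H₀

reject H₀: no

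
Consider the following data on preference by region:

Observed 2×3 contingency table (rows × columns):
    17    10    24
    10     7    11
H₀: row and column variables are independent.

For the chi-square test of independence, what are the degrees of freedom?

degrees of freedom = 2

df = (r−1)(c−1) = (2−1)·(3−1) = 2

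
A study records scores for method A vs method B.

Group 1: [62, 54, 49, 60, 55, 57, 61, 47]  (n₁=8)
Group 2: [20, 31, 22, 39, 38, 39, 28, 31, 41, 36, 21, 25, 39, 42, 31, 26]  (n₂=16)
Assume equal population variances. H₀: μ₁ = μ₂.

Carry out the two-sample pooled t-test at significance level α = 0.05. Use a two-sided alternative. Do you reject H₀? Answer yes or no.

x̄₁=55.625, s₁=5.502, n₁=8
x̄₂=31.812, s₂=7.521, n₂=16
s_p² = [7·5.502² + 15·7.521²]/22 = 48.1960
SE = √(s_p²·(1/8+1/16)) = 3.0061
t = (55.625−31.812)/3.0061 = 7.9213
df = 22
p-value (two-sided) = 0.00000
At α=0.05: p < α → reject H₀

reject H₀: yes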